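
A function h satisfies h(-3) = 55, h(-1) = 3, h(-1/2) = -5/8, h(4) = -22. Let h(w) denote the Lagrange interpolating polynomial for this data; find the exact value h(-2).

L_0(-2) = (-1)·(-3/2)·(-6)/[(-2)·(-5/2)·(-7)] = 9/35
L_1(-2) = (1)·(-3/2)·(-6)/[(2)·(-1/2)·(-5)] = 9/5
L_2(-2) = (1)·(-1)·(-6)/[(5/2)·(1/2)·(-9/2)] = -16/15
L_3(-2) = (1)·(-1)·(-3/2)/[(7)·(5)·(9/2)] = 1/105
Sum: 55·(9/35) + 3·(9/5) + (-5/8)·(-16/15) + (-22)·(1/105) = 20

20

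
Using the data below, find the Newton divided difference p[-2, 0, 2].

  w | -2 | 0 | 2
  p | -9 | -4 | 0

p[-2,0] = (-4 - (-9)) / (0 - (-2)) = 5/2
p[0,2] = (0 - (-4)) / (2 - 0) = 2
p[-2,0,2] = (2 - 5/2) / (2 - (-2)) = -1/8

-1/8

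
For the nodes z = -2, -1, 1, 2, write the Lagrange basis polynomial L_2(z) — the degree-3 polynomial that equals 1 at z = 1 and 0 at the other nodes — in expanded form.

L_2(z) = (z + 2)(z + 1)(z - 2) / [(3)·(2)·(-1)]
       = (z^3 + z^2 - 4z - 4) / (-6)

L_2(z) = -(1/6)z^3 - (1/6)z^2 + (2/3)z + 2/3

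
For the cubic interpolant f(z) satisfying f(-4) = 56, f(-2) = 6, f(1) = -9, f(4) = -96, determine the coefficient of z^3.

-1

L_0(z) = (z + 2)(z - 1)(z - 4) / [-80] = -(1/80)z^3 + (3/80)z^2 + (3/40)z - 1/10
L_1(z) = (z + 4)(z - 1)(z - 4) / [36] = (1/36)z^3 - (1/36)z^2 - (4/9)z + 4/9
L_2(z) = (z + 4)(z + 2)(z - 4) / [-45] = -(1/45)z^3 - (2/45)z^2 + (16/45)z + 32/45
L_3(z) = (z + 4)(z + 2)(z - 1) / [144] = (1/144)z^3 + (5/144)z^2 + (1/72)z - 1/18
f(z) = 56·L_0 + 6·L_1 + (-9)·L_2 + (-96)·L_3
Only the coefficient of z^3 is needed; take it from each L_i and combine:
56·(-1/80) + 6·(1/36) + (-9)·(-1/45) + (-96)·(1/144) = -1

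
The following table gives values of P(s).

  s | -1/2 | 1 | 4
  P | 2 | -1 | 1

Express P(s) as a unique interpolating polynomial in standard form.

Build the Lagrange basis polynomials:
L_0(s) = (s - 1)(s - 4) / [27/4] = (4/27)s^2 - (20/27)s + 16/27
L_1(s) = (s + 1/2)(s - 4) / [-9/2] = -(2/9)s^2 + (7/9)s + 4/9
L_2(s) = (s + 1/2)(s - 1) / [27/2] = (2/27)s^2 - (1/27)s - 1/27
P(s) = 2·L_0 + (-1)·L_1 + 1·L_2
  2·L_0(s) = (8/27)s^2 - (40/27)s + 32/27
  (-1)·L_1(s) = (2/9)s^2 - (7/9)s - 4/9
  1·L_2(s) = (2/27)s^2 - (1/27)s - 1/27
Adding term by term: (16/27)s^2 - (62/27)s + 19/27

P(s) = (16/27)s^2 - (62/27)s + 19/27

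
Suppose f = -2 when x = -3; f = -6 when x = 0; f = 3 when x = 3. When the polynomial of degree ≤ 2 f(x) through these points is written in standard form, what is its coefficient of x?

5/6

Build the Lagrange basis polynomials:
L_0(x) = x(x - 3) / [18] = (1/18)x^2 - (1/6)x
L_1(x) = (x + 3)(x - 3) / [-9] = -(1/9)x^2 + 1
L_2(x) = (x + 3)x / [18] = (1/18)x^2 + (1/6)x
f(x) = (-2)·L_0 + (-6)·L_1 + 3·L_2
Only the coefficient of x is needed; take it from each L_i and combine:
(-2)·(-1/6) + (-6)·(0) + 3·(1/6) = 5/6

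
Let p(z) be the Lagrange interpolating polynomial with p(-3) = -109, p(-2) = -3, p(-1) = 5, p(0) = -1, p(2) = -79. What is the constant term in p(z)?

-1

L_0(z) = (z + 2)(z + 1)z(z - 2) / [30] = (1/30)z^4 + (1/30)z^3 - (2/15)z^2 - (2/15)z
L_1(z) = (z + 3)(z + 1)z(z - 2) / [-8] = -(1/8)z^4 - (1/4)z^3 + (5/8)z^2 + (3/4)z
L_2(z) = (z + 3)(z + 2)z(z - 2) / [6] = (1/6)z^4 + (1/2)z^3 - (2/3)z^2 - 2z
L_3(z) = (z + 3)(z + 2)(z + 1)(z - 2) / [-12] = -(1/12)z^4 - (1/3)z^3 + (1/12)z^2 + (4/3)z + 1
L_4(z) = (z + 3)(z + 2)(z + 1)z / [120] = (1/120)z^4 + (1/20)z^3 + (11/120)z^2 + (1/20)z
p(z) = (-109)·L_0 + (-3)·L_1 + 5·L_2 + (-1)·L_3 + (-79)·L_4
Only the constant term is needed; take it from each L_i and combine:
(-109)·(0) + (-3)·(0) + 5·(0) + (-1)·(1) + (-79)·(0) = -1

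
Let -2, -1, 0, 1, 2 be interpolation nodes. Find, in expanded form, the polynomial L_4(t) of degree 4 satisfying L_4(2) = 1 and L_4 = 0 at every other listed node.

L_4(t) = (1/24)t^4 + (1/12)t^3 - (1/24)t^2 - (1/12)t

L_4(t) = (t + 2)(t + 1)t(t - 1) / [(4)·(3)·(2)·(1)]
       = (t^4 + 2t^3 - t^2 - 2t) / (24)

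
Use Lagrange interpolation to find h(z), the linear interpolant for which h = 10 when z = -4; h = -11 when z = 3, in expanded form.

Build the Lagrange basis polynomials:
L_0(z) = (z - 3) / [-7] = -(1/7)z + 3/7
L_1(z) = (z + 4) / [7] = (1/7)z + 4/7
h(z) = 10·L_0 + (-11)·L_1
  10·L_0(z) = -(10/7)z + 30/7
  (-11)·L_1(z) = -(11/7)z - 44/7
Adding term by term: -3z - 2

h(z) = -3z - 2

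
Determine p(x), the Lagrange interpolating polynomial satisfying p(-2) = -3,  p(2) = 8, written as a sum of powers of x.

p(x) = (11/4)x + 5/2

Build the Lagrange basis polynomials:
L_0(x) = (x - 2) / [-4] = -(1/4)x + 1/2
L_1(x) = (x + 2) / [4] = (1/4)x + 1/2
p(x) = (-3)·L_0 + 8·L_1
  (-3)·L_0(x) = (3/4)x - 3/2
  8·L_1(x) = 2x + 4
Adding term by term: (11/4)x + 5/2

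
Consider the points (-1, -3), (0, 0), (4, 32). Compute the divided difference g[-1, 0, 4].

1

g[-1,0] = (0 - (-3)) / (0 - (-1)) = 3
g[0,4] = (32 - 0) / (4 - 0) = 8
g[-1,0,4] = (8 - 3) / (4 - (-1)) = 1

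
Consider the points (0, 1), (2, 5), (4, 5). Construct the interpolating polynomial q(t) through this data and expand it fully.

q(t) = -(1/2)t^2 + 3t + 1

Newton's divided differences:
q[0,2] = (5 - 1) / (2 - 0) = 2
q[2,4] = (5 - 5) / (4 - 2) = 0
q[0,2,4] = (0 - 2) / (4 - 0) = -1/2
q(t) = 1 + 2·t + (-1/2)·t(t - 2)
Expanding: q(t) = -(1/2)t^2 + 3t + 1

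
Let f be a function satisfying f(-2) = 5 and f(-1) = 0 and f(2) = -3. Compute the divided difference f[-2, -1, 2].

f[-2,-1] = (0 - 5) / (-1 - (-2)) = -5
f[-1,2] = (-3 - 0) / (2 - (-1)) = -1
f[-2,-1,2] = (-1 - (-5)) / (2 - (-2)) = 1

1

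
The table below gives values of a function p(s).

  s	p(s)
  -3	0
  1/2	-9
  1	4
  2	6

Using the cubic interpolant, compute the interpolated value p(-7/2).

L_0(-7/2) = (-4)·(-9/2)·(-11/2)/[(-7/2)·(-4)·(-5)] = 99/70
L_1(-7/2) = (-1/2)·(-9/2)·(-11/2)/[(7/2)·(-1/2)·(-3/2)] = -33/7
L_2(-7/2) = (-1/2)·(-4)·(-11/2)/[(4)·(1/2)·(-1)] = 11/2
L_3(-7/2) = (-1/2)·(-4)·(-9/2)/[(5)·(3/2)·(1)] = -6/5
Sum: 0 + (-9)·(-33/7) + 4·(11/2) + 6·(-6/5) = 2003/35

2003/35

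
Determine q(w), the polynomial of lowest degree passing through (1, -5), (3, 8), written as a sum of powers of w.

Build the Lagrange basis polynomials:
L_0(w) = (w - 3) / [-2] = -(1/2)w + 3/2
L_1(w) = (w - 1) / [2] = (1/2)w - 1/2
q(w) = (-5)·L_0 + 8·L_1
  (-5)·L_0(w) = (5/2)w - 15/2
  8·L_1(w) = 4w - 4
Adding term by term: (13/2)w - 23/2

q(w) = (13/2)w - 23/2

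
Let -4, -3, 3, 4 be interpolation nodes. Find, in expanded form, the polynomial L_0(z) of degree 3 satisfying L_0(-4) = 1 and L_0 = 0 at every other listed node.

L_0(z) = -(1/56)z^3 + (1/14)z^2 + (9/56)z - 9/14

L_0(z) = (z + 3)(z - 3)(z - 4) / [(-1)·(-7)·(-8)]
       = (z^3 - 4z^2 - 9z + 36) / (-56)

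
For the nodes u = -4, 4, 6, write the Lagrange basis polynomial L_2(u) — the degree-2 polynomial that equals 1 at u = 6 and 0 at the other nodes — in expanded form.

L_2(u) = (1/20)u^2 - 4/5

L_2(u) = (u + 4)(u - 4) / [(10)·(2)]
       = (u^2 - 16) / (20)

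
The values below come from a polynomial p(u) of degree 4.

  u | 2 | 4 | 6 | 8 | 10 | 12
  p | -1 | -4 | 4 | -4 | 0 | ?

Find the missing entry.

The 5 known values determine p uniquely (degree ≤ 4).
Evaluate each Lagrange basis at u = 12:
L_0(12) = (8)·(6)·(4)·(2)/[(-2)·(-4)·(-6)·(-8)] = 1
L_1(12) = (10)·(6)·(4)·(2)/[(2)·(-2)·(-4)·(-6)] = -5
L_2(12) = (10)·(8)·(4)·(2)/[(4)·(2)·(-2)·(-4)] = 10
L_3(12) = (10)·(8)·(6)·(2)/[(6)·(4)·(2)·(-2)] = -10
L_4(12) = (10)·(8)·(6)·(4)/[(8)·(6)·(4)·(2)] = 5
Sum: (-1)·(1) + (-4)·(-5) + 4·(10) + (-4)·(-10) + 0 = 99

99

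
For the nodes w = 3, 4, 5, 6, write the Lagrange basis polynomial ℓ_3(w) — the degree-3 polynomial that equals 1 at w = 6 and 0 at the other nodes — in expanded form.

ℓ_3(w) = (1/6)w^3 - 2w^2 + (47/6)w - 10

ℓ_3(w) = (w - 3)(w - 4)(w - 5) / [(3)·(2)·(1)]
       = (w^3 - 12w^2 + 47w - 60) / (6)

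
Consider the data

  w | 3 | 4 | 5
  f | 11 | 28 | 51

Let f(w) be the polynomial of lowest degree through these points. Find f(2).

Using Newton's divided-difference form:
f[3,4] = (28 - 11) / (4 - 3) = 17
f[4,5] = (51 - 28) / (5 - 4) = 23
f[3,4,5] = (23 - 17) / (5 - 3) = 3
f(2) = 11 + 17·(-1) + 3·(-1)·(-2) = 0

0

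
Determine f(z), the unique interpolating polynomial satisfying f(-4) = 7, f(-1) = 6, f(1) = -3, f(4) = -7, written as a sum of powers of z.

Newton's divided differences:
f[-4,-1] = (6 - 7) / (-1 - (-4)) = -1/3
f[-1,1] = (-3 - 6) / (1 - (-1)) = -9/2
f[1,4] = (-7 - (-3)) / (4 - 1) = -4/3
f[-4,-1,1] = (-9/2 - (-1/3)) / (1 - (-4)) = -5/6
f[-1,1,4] = (-4/3 - (-9/2)) / (4 - (-1)) = 19/30
f[-4,-1,1,4] = (19/30 - (-5/6)) / (4 - (-4)) = 11/60
f(z) = 7 + (-1/3)·(z + 4) + (-5/6)·(z + 4)(z + 1) + (11/60)·(z + 4)(z + 1)(z - 1)
Expanding: f(z) = (11/60)z^3 - (1/10)z^2 - (281/60)z + 8/5

f(z) = (11/60)z^3 - (1/10)z^2 - (281/60)z + 8/5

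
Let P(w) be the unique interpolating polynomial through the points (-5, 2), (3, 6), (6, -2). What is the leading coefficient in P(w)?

Build the Lagrange basis polynomials:
L_0(w) = (w - 3)(w - 6) / [88] = (1/88)w^2 - (9/88)w + 9/44
L_1(w) = (w + 5)(w - 6) / [-24] = -(1/24)w^2 + (1/24)w + 5/4
L_2(w) = (w + 5)(w - 3) / [33] = (1/33)w^2 + (2/33)w - 5/11
P(w) = 2·L_0 + 6·L_1 + (-2)·L_2
Only the coefficient of w^2 is needed; take it from each L_i and combine:
2·(1/88) + 6·(-1/24) + (-2)·(1/33) = -19/66

-19/66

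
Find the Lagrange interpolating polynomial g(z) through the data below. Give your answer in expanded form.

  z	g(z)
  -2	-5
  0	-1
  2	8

g(z) = (5/8)z^2 + (13/4)z - 1

Build the Lagrange basis polynomials:
L_0(z) = z(z - 2) / [8] = (1/8)z^2 - (1/4)z
L_1(z) = (z + 2)(z - 2) / [-4] = -(1/4)z^2 + 1
L_2(z) = (z + 2)z / [8] = (1/8)z^2 + (1/4)z
g(z) = (-5)·L_0 + (-1)·L_1 + 8·L_2
  (-5)·L_0(z) = -(5/8)z^2 + (5/4)z
  (-1)·L_1(z) = (1/4)z^2 - 1
  8·L_2(z) = z^2 + 2z
Adding term by term: (5/8)z^2 + (13/4)z - 1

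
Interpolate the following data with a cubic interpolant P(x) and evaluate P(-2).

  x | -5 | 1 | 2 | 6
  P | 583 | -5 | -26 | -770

46

Using Newton's divided-difference form:
P[-5,1] = (-5 - 583) / (1 - (-5)) = -98
P[1,2] = (-26 - (-5)) / (2 - 1) = -21
P[2,6] = (-770 - (-26)) / (6 - 2) = -186
P[-5,1,2] = (-21 - (-98)) / (2 - (-5)) = 11
P[1,2,6] = (-186 - (-21)) / (6 - 1) = -33
P[-5,1,2,6] = (-33 - 11) / (6 - (-5)) = -4
P(-2) = 583 + (-98)·(3) + 11·(3)·(-3) + (-4)·(3)·(-3)·(-4) = 46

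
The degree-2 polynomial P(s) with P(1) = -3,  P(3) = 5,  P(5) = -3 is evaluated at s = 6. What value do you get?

-13

Using Newton's divided-difference form:
P[1,3] = (5 - (-3)) / (3 - 1) = 4
P[3,5] = (-3 - 5) / (5 - 3) = -4
P[1,3,5] = (-4 - 4) / (5 - 1) = -2
P(6) = -3 + 4·(5) + (-2)·(5)·(3) = -13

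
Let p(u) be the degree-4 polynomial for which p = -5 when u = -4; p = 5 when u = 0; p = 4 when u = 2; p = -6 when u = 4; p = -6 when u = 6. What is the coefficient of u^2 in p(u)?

-679/480

L_0(u) = u(u - 2)(u - 4)(u - 6) / [1920] = (1/1920)u^4 - (1/160)u^3 + (11/480)u^2 - (1/40)u
L_1(u) = (u + 4)(u - 2)(u - 4)(u - 6) / [-192] = -(1/192)u^4 + (1/24)u^3 + (1/48)u^2 - (2/3)u + 1
L_2(u) = (u + 4)u(u - 4)(u - 6) / [96] = (1/96)u^4 - (1/16)u^3 - (1/6)u^2 + u
L_3(u) = (u + 4)u(u - 2)(u - 6) / [-128] = -(1/128)u^4 + (1/32)u^3 + (5/32)u^2 - (3/8)u
L_4(u) = (u + 4)u(u - 2)(u - 4) / [480] = (1/480)u^4 - (1/240)u^3 - (1/30)u^2 + (1/15)u
p(u) = (-5)·L_0 + 5·L_1 + 4·L_2 + (-6)·L_3 + (-6)·L_4
Only the coefficient of u^2 is needed; take it from each L_i and combine:
(-5)·(11/480) + 5·(1/48) + 4·(-1/6) + (-6)·(5/32) + (-6)·(-1/30) = -679/480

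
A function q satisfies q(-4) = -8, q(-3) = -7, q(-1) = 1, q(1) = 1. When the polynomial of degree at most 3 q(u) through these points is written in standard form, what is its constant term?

Build the Lagrange basis polynomials:
L_0(u) = (u + 3)(u + 1)(u - 1) / [-15] = -(1/15)u^3 - (1/5)u^2 + (1/15)u + 1/5
L_1(u) = (u + 4)(u + 1)(u - 1) / [8] = (1/8)u^3 + (1/2)u^2 - (1/8)u - 1/2
L_2(u) = (u + 4)(u + 3)(u - 1) / [-12] = -(1/12)u^3 - (1/2)u^2 - (5/12)u + 1
L_3(u) = (u + 4)(u + 3)(u + 1) / [40] = (1/40)u^3 + (1/5)u^2 + (19/40)u + 3/10
q(u) = (-8)·L_0 + (-7)·L_1 + 1·L_2 + 1·L_3
Only the constant term is needed; take it from each L_i and combine:
(-8)·(1/5) + (-7)·(-1/2) + 1·(1) + 1·(3/10) = 16/5

16/5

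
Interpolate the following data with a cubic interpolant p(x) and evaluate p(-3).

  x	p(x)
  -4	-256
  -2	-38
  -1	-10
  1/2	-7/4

-112

Evaluate each Lagrange basis at x = -3:
L_0(-3) = (-1)·(-2)·(-7/2)/[(-2)·(-3)·(-9/2)] = 7/27
L_1(-3) = (1)·(-2)·(-7/2)/[(2)·(-1)·(-5/2)] = 7/5
L_2(-3) = (1)·(-1)·(-7/2)/[(3)·(1)·(-3/2)] = -7/9
L_3(-3) = (1)·(-1)·(-2)/[(9/2)·(5/2)·(3/2)] = 16/135
Sum: (-256)·(7/27) + (-38)·(7/5) + (-10)·(-7/9) + (-7/4)·(16/135) = -112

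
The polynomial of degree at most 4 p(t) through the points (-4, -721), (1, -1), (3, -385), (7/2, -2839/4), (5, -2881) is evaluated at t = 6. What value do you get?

-5881

L_0(6) = (5)·(3)·(5/2)·(1)/[(-5)·(-7)·(-15/2)·(-9)] = 1/63
L_1(6) = (10)·(3)·(5/2)·(1)/[(5)·(-2)·(-5/2)·(-4)] = -3/4
L_2(6) = (10)·(5)·(5/2)·(1)/[(7)·(2)·(-1/2)·(-2)] = 125/14
L_3(6) = (10)·(5)·(3)·(1)/[(15/2)·(5/2)·(1/2)·(-3/2)] = -32/3
L_4(6) = (10)·(5)·(3)·(5/2)/[(9)·(4)·(2)·(3/2)] = 125/36
Sum: (-721)·(1/63) + (-1)·(-3/4) + (-385)·(125/14) + (-2839/4)·(-32/3) + (-2881)·(125/36) = -5881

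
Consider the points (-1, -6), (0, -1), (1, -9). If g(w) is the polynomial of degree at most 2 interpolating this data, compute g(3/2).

Using Newton's divided-difference form:
g[-1,0] = (-1 - (-6)) / (0 - (-1)) = 5
g[0,1] = (-9 - (-1)) / (1 - 0) = -8
g[-1,0,1] = (-8 - 5) / (1 - (-1)) = -13/2
g(3/2) = -6 + 5·(5/2) + (-13/2)·(5/2)·(3/2) = -143/8

-143/8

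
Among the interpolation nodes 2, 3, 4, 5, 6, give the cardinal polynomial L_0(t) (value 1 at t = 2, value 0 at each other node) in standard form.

L_0(t) = (t - 3)(t - 4)(t - 5)(t - 6) / [(-1)·(-2)·(-3)·(-4)]
       = (t^4 - 18t^3 + 119t^2 - 342t + 360) / (24)

L_0(t) = (1/24)t^4 - (3/4)t^3 + (119/24)t^2 - (57/4)t + 15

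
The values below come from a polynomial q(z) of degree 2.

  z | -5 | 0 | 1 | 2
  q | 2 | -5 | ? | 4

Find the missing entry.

-47/35

The 3 known values determine q uniquely (degree ≤ 2).
Evaluate each Lagrange basis at z = 1:
L_0(1) = (1)·(-1)/[(-5)·(-7)] = -1/35
L_1(1) = (6)·(-1)/[(5)·(-2)] = 3/5
L_2(1) = (6)·(1)/[(7)·(2)] = 3/7
Sum: 2·(-1/35) + (-5)·(3/5) + 4·(3/7) = -47/35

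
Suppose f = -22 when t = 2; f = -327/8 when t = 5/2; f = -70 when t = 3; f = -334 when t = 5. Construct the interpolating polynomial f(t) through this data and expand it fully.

f(t) = -3t^3 + 2t^2 - t - 4

Newton's divided differences:
f[2,5/2] = (-327/8 - (-22)) / (5/2 - 2) = -151/4
f[5/2,3] = (-70 - (-327/8)) / (3 - 5/2) = -233/4
f[3,5] = (-334 - (-70)) / (5 - 3) = -132
f[2,5/2,3] = (-233/4 - (-151/4)) / (3 - 2) = -41/2
f[5/2,3,5] = (-132 - (-233/4)) / (5 - 5/2) = -59/2
f[2,5/2,3,5] = (-59/2 - (-41/2)) / (5 - 2) = -3
f(t) = -22 + (-151/4)·(t - 2) + (-41/2)·(t - 2)(t - 5/2) + (-3)·(t - 2)(t - 5/2)(t - 3)
Expanding: f(t) = -3t^3 + 2t^2 - t - 4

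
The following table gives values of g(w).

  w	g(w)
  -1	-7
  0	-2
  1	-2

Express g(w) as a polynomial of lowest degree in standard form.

Newton's divided differences:
g[-1,0] = (-2 - (-7)) / (0 - (-1)) = 5
g[0,1] = (-2 - (-2)) / (1 - 0) = 0
g[-1,0,1] = (0 - 5) / (1 - (-1)) = -5/2
g(w) = -7 + 5·(w + 1) + (-5/2)·(w + 1)w
Expanding: g(w) = -(5/2)w^2 + (5/2)w - 2

g(w) = -(5/2)w^2 + (5/2)w - 2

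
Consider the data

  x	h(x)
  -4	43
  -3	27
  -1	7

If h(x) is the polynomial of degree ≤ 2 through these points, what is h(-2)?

15

Evaluate each Lagrange basis at x = -2:
L_0(-2) = (1)·(-1)/[(-1)·(-3)] = -1/3
L_1(-2) = (2)·(-1)/[(1)·(-2)] = 1
L_2(-2) = (2)·(1)/[(3)·(2)] = 1/3
Sum: 43·(-1/3) + 27·(1) + 7·(1/3) = 15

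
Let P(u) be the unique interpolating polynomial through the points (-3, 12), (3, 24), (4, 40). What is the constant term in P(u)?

0

Build the Lagrange basis polynomials:
L_0(u) = (u - 3)(u - 4) / [42] = (1/42)u^2 - (1/6)u + 2/7
L_1(u) = (u + 3)(u - 4) / [-6] = -(1/6)u^2 + (1/6)u + 2
L_2(u) = (u + 3)(u - 3) / [7] = (1/7)u^2 - 9/7
P(u) = 12·L_0 + 24·L_1 + 40·L_2
Only the constant term is needed; take it from each L_i and combine:
12·(2/7) + 24·(2) + 40·(-9/7) = 0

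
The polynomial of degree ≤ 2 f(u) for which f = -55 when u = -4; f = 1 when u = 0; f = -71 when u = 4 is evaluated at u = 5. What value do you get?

Using Newton's divided-difference form:
f[-4,0] = (1 - (-55)) / (0 - (-4)) = 14
f[0,4] = (-71 - 1) / (4 - 0) = -18
f[-4,0,4] = (-18 - 14) / (4 - (-4)) = -4
f(5) = -55 + 14·(9) + (-4)·(9)·(5) = -109

-109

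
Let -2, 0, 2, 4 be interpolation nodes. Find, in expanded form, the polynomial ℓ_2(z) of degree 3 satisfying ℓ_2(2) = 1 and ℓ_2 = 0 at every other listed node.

ℓ_2(z) = -(1/16)z^3 + (1/8)z^2 + (1/2)z

ℓ_2(z) = (z + 2)z(z - 4) / [(4)·(2)·(-2)]
       = (z^3 - 2z^2 - 8z) / (-16)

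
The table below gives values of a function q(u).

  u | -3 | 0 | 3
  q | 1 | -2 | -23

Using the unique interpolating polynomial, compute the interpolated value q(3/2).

-41/4

Evaluate each Lagrange basis at u = 3/2:
L_0(3/2) = (3/2)·(-3/2)/[(-3)·(-6)] = -1/8
L_1(3/2) = (9/2)·(-3/2)/[(3)·(-3)] = 3/4
L_2(3/2) = (9/2)·(3/2)/[(6)·(3)] = 3/8
Sum: 1·(-1/8) + (-2)·(3/4) + (-23)·(3/8) = -41/4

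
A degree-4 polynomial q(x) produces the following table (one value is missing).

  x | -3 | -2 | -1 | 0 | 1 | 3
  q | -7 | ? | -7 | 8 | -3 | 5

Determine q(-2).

The 5 known values determine q uniquely (degree ≤ 4).
L_0(-2) = (-1)·(-2)·(-3)·(-5)/[(-2)·(-3)·(-4)·(-6)] = 5/24
L_1(-2) = (1)·(-2)·(-3)·(-5)/[(2)·(-1)·(-2)·(-4)] = 15/8
L_2(-2) = (1)·(-1)·(-3)·(-5)/[(3)·(1)·(-1)·(-3)] = -5/3
L_3(-2) = (1)·(-1)·(-2)·(-5)/[(4)·(2)·(1)·(-2)] = 5/8
L_4(-2) = (1)·(-1)·(-2)·(-3)/[(6)·(4)·(3)·(2)] = -1/24
Sum: (-7)·(5/24) + (-7)·(15/8) + 8·(-5/3) + (-3)·(5/8) + 5·(-1/24) = -30

-30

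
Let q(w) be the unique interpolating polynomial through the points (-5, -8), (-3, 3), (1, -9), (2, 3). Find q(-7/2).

Using Newton's divided-difference form:
q[-5,-3] = (3 - (-8)) / (-3 - (-5)) = 11/2
q[-3,1] = (-9 - 3) / (1 - (-3)) = -3
q[1,2] = (3 - (-9)) / (2 - 1) = 12
q[-5,-3,1] = (-3 - 11/2) / (1 - (-5)) = -17/12
q[-3,1,2] = (12 - (-3)) / (2 - (-3)) = 3
q[-5,-3,1,2] = (3 - (-17/12)) / (2 - (-5)) = 53/84
q(-7/2) = -8 + (11/2)·(3/2) + (-17/12)·(3/2)·(-1/2) + (53/84)·(3/2)·(-1/2)·(-9/2) = 771/224

771/224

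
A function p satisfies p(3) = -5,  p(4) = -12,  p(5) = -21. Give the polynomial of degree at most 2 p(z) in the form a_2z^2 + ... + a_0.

p(z) = -z^2 + 4

Newton's divided differences:
p[3,4] = (-12 - (-5)) / (4 - 3) = -7
p[4,5] = (-21 - (-12)) / (5 - 4) = -9
p[3,4,5] = (-9 - (-7)) / (5 - 3) = -1
p(z) = -5 + (-7)·(z - 3) + (-1)·(z - 3)(z - 4)
Expanding: p(z) = -z^2 + 4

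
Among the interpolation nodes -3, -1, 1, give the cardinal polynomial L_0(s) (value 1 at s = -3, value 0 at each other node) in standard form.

L_0(s) = (s + 1)(s - 1) / [(-2)·(-4)]
       = (s^2 - 1) / (8)

L_0(s) = (1/8)s^2 - 1/8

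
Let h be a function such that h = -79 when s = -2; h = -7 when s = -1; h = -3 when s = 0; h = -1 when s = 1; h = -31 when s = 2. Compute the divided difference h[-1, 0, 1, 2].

h[-1,0] = (-3 - (-7)) / (0 - (-1)) = 4
h[0,1] = (-1 - (-3)) / (1 - 0) = 2
h[1,2] = (-31 - (-1)) / (2 - 1) = -30
h[-1,0,1] = (2 - 4) / (1 - (-1)) = -1
h[0,1,2] = (-30 - 2) / (2 - 0) = -16
h[-1,0,1,2] = (-16 - (-1)) / (2 - (-1)) = -5

-5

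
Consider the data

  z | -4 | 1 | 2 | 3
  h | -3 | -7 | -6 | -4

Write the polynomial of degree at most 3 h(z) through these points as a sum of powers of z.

Newton's divided differences:
h[-4,1] = (-7 - (-3)) / (1 - (-4)) = -4/5
h[1,2] = (-6 - (-7)) / (2 - 1) = 1
h[2,3] = (-4 - (-6)) / (3 - 2) = 2
h[-4,1,2] = (1 - (-4/5)) / (2 - (-4)) = 3/10
h[1,2,3] = (2 - 1) / (3 - 1) = 1/2
h[-4,1,2,3] = (1/2 - 3/10) / (3 - (-4)) = 1/35
h(z) = -3 + (-4/5)·(z + 4) + (3/10)·(z + 4)(z - 1) + (1/35)·(z + 4)(z - 1)(z - 2)
Expanding: h(z) = (1/35)z^3 + (23/70)z^2 - (13/70)z - 251/35

h(z) = (1/35)z^3 + (23/70)z^2 - (13/70)z - 251/35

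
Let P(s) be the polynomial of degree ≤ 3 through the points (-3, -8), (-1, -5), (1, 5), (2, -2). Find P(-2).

-103/10

Using Newton's divided-difference form:
P[-3,-1] = (-5 - (-8)) / (-1 - (-3)) = 3/2
P[-1,1] = (5 - (-5)) / (1 - (-1)) = 5
P[1,2] = (-2 - 5) / (2 - 1) = -7
P[-3,-1,1] = (5 - 3/2) / (1 - (-3)) = 7/8
P[-1,1,2] = (-7 - 5) / (2 - (-1)) = -4
P[-3,-1,1,2] = (-4 - 7/8) / (2 - (-3)) = -39/40
P(-2) = -8 + (3/2)·(1) + (7/8)·(1)·(-1) + (-39/40)·(1)·(-1)·(-3) = -103/10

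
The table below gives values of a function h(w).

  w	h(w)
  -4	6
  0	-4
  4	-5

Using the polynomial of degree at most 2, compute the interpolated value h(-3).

Using Newton's divided-difference form:
h[-4,0] = (-4 - 6) / (0 - (-4)) = -5/2
h[0,4] = (-5 - (-4)) / (4 - 0) = -1/4
h[-4,0,4] = (-1/4 - (-5/2)) / (4 - (-4)) = 9/32
h(-3) = 6 + (-5/2)·(1) + (9/32)·(1)·(-3) = 85/32

85/32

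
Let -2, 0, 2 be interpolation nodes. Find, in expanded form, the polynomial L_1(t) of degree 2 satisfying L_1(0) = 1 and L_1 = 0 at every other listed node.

L_1(t) = -(1/4)t^2 + 1

L_1(t) = (t + 2)(t - 2) / [(2)·(-2)]
       = (t^2 - 4) / (-4)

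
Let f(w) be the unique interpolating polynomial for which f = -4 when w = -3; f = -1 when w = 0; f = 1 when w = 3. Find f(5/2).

53/72

Using Newton's divided-difference form:
f[-3,0] = (-1 - (-4)) / (0 - (-3)) = 1
f[0,3] = (1 - (-1)) / (3 - 0) = 2/3
f[-3,0,3] = (2/3 - 1) / (3 - (-3)) = -1/18
f(5/2) = -4 + 1·(11/2) + (-1/18)·(11/2)·(5/2) = 53/72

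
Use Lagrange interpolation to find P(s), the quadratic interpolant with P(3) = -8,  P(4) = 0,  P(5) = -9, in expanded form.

P(s) = -(17/2)s^2 + (135/2)s - 134

Build the Lagrange basis polynomials:
L_0(s) = (s - 4)(s - 5) / [2] = (1/2)s^2 - (9/2)s + 10
L_1(s) = (s - 3)(s - 5) / [-1] = -s^2 + 8s - 15
L_2(s) = (s - 3)(s - 4) / [2] = (1/2)s^2 - (7/2)s + 6
P(s) = (-8)·L_0 + 0·L_1 + (-9)·L_2
  (-8)·L_0(s) = -4s^2 + 36s - 80
  0·L_1(s) = 0
  (-9)·L_2(s) = -(9/2)s^2 + (63/2)s - 54
Adding term by term: -(17/2)s^2 + (135/2)s - 134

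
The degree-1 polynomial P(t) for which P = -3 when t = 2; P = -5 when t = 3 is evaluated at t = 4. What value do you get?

Evaluate each Lagrange basis at t = 4:
L_0(4) = (1)/[(-1)] = -1
L_1(4) = (2)/[(1)] = 2
Sum: (-3)·(-1) + (-5)·(2) = -7

-7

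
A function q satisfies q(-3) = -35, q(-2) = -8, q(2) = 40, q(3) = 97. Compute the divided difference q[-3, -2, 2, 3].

q[-3,-2] = (-8 - (-35)) / (-2 - (-3)) = 27
q[-2,2] = (40 - (-8)) / (2 - (-2)) = 12
q[2,3] = (97 - 40) / (3 - 2) = 57
q[-3,-2,2] = (12 - 27) / (2 - (-3)) = -3
q[-2,2,3] = (57 - 12) / (3 - (-2)) = 9
q[-3,-2,2,3] = (9 - (-3)) / (3 - (-3)) = 2

2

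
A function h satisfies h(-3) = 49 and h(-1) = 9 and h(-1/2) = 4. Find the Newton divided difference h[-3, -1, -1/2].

4

h[-3,-1] = (9 - 49) / (-1 - (-3)) = -20
h[-1,-1/2] = (4 - 9) / (-1/2 - (-1)) = -10
h[-3,-1,-1/2] = (-10 - (-20)) / (-1/2 - (-3)) = 4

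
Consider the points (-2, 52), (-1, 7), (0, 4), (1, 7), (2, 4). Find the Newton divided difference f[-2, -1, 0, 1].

-6

f[-2,-1] = (7 - 52) / (-1 - (-2)) = -45
f[-1,0] = (4 - 7) / (0 - (-1)) = -3
f[0,1] = (7 - 4) / (1 - 0) = 3
f[-2,-1,0] = (-3 - (-45)) / (0 - (-2)) = 21
f[-1,0,1] = (3 - (-3)) / (1 - (-1)) = 3
f[-2,-1,0,1] = (3 - 21) / (1 - (-2)) = -6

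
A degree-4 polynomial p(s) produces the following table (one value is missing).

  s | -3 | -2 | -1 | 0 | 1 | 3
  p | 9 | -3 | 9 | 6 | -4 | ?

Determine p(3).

222

The 5 known values determine p uniquely (degree ≤ 4).
Evaluate each Lagrange basis at s = 3:
L_0(3) = (5)·(4)·(3)·(2)/[(-1)·(-2)·(-3)·(-4)] = 5
L_1(3) = (6)·(4)·(3)·(2)/[(1)·(-1)·(-2)·(-3)] = -24
L_2(3) = (6)·(5)·(3)·(2)/[(2)·(1)·(-1)·(-2)] = 45
L_3(3) = (6)·(5)·(4)·(2)/[(3)·(2)·(1)·(-1)] = -40
L_4(3) = (6)·(5)·(4)·(3)/[(4)·(3)·(2)·(1)] = 15
Sum: 9·(5) + (-3)·(-24) + 9·(45) + 6·(-40) + (-4)·(15) = 222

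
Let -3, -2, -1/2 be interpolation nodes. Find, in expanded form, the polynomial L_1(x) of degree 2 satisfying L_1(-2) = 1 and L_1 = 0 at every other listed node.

L_1(x) = (x + 3)(x + 1/2) / [(1)·(-3/2)]
       = (x^2 + (7/2)x + 3/2) / (-3/2)

L_1(x) = -(2/3)x^2 - (7/3)x - 1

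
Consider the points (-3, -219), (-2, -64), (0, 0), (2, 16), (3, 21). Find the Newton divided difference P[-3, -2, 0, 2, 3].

-1

P[-3,-2] = (-64 - (-219)) / (-2 - (-3)) = 155
P[-2,0] = (0 - (-64)) / (0 - (-2)) = 32
P[0,2] = (16 - 0) / (2 - 0) = 8
P[2,3] = (21 - 16) / (3 - 2) = 5
P[-3,-2,0] = (32 - 155) / (0 - (-3)) = -41
P[-2,0,2] = (8 - 32) / (2 - (-2)) = -6
P[0,2,3] = (5 - 8) / (3 - 0) = -1
P[-3,-2,0,2] = (-6 - (-41)) / (2 - (-3)) = 7
P[-2,0,2,3] = (-1 - (-6)) / (3 - (-2)) = 1
P[-3,-2,0,2,3] = (1 - 7) / (3 - (-3)) = -1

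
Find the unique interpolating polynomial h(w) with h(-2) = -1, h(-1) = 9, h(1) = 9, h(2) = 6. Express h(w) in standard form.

h(w) = (7/12)w^3 - (13/6)w^2 - (7/12)w + 67/6

Build the Lagrange basis polynomials:
L_0(w) = (w + 1)(w - 1)(w - 2) / [-12] = -(1/12)w^3 + (1/6)w^2 + (1/12)w - 1/6
L_1(w) = (w + 2)(w - 1)(w - 2) / [6] = (1/6)w^3 - (1/6)w^2 - (2/3)w + 2/3
L_2(w) = (w + 2)(w + 1)(w - 2) / [-6] = -(1/6)w^3 - (1/6)w^2 + (2/3)w + 2/3
L_3(w) = (w + 2)(w + 1)(w - 1) / [12] = (1/12)w^3 + (1/6)w^2 - (1/12)w - 1/6
h(w) = (-1)·L_0 + 9·L_1 + 9·L_2 + 6·L_3
  (-1)·L_0(w) = (1/12)w^3 - (1/6)w^2 - (1/12)w + 1/6
  9·L_1(w) = (3/2)w^3 - (3/2)w^2 - 6w + 6
  9·L_2(w) = -(3/2)w^3 - (3/2)w^2 + 6w + 6
  6·L_3(w) = (1/2)w^3 + w^2 - (1/2)w - 1
Adding term by term: (7/12)w^3 - (13/6)w^2 - (7/12)w + 67/6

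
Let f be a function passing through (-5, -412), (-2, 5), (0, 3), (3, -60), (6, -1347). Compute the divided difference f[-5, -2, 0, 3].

f[-5,-2] = (5 - (-412)) / (-2 - (-5)) = 139
f[-2,0] = (3 - 5) / (0 - (-2)) = -1
f[0,3] = (-60 - 3) / (3 - 0) = -21
f[-5,-2,0] = (-1 - 139) / (0 - (-5)) = -28
f[-2,0,3] = (-21 - (-1)) / (3 - (-2)) = -4
f[-5,-2,0,3] = (-4 - (-28)) / (3 - (-5)) = 3

3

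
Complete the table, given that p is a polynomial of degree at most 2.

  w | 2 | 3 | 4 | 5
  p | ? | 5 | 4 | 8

11

The 3 known values determine p uniquely (degree ≤ 2).
Evaluate each Lagrange basis at w = 2:
L_0(2) = (-2)·(-3)/[(-1)·(-2)] = 3
L_1(2) = (-1)·(-3)/[(1)·(-1)] = -3
L_2(2) = (-1)·(-2)/[(2)·(1)] = 1
Sum: 5·(3) + 4·(-3) + 8·(1) = 11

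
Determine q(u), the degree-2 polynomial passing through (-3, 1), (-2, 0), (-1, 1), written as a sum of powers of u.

q(u) = u^2 + 4u + 4

L_0(u) = (u + 2)(u + 1) / [2] = (1/2)u^2 + (3/2)u + 1
L_1(u) = (u + 3)(u + 1) / [-1] = -u^2 - 4u - 3
L_2(u) = (u + 3)(u + 2) / [2] = (1/2)u^2 + (5/2)u + 3
q(u) = 1·L_0 + 0·L_1 + 1·L_2
  1·L_0(u) = (1/2)u^2 + (3/2)u + 1
  0·L_1(u) = 0
  1·L_2(u) = (1/2)u^2 + (5/2)u + 3
Adding term by term: u^2 + 4u + 4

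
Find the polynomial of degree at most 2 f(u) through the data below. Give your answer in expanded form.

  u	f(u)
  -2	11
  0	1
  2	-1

Newton's divided differences:
f[-2,0] = (1 - 11) / (0 - (-2)) = -5
f[0,2] = (-1 - 1) / (2 - 0) = -1
f[-2,0,2] = (-1 - (-5)) / (2 - (-2)) = 1
f(u) = 11 + (-5)·(u + 2) + 1·(u + 2)u
Expanding: f(u) = u^2 - 3u + 1

f(u) = u^2 - 3u + 1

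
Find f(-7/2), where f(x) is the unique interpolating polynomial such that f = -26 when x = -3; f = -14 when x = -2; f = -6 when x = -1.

-67/2

Evaluate each Lagrange basis at x = -7/2:
L_0(-7/2) = (-3/2)·(-5/2)/[(-1)·(-2)] = 15/8
L_1(-7/2) = (-1/2)·(-5/2)/[(1)·(-1)] = -5/4
L_2(-7/2) = (-1/2)·(-3/2)/[(2)·(1)] = 3/8
Sum: (-26)·(15/8) + (-14)·(-5/4) + (-6)·(3/8) = -67/2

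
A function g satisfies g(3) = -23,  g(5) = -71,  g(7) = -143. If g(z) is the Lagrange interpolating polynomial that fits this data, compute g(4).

Evaluate each Lagrange basis at z = 4:
L_0(4) = (-1)·(-3)/[(-2)·(-4)] = 3/8
L_1(4) = (1)·(-3)/[(2)·(-2)] = 3/4
L_2(4) = (1)·(-1)/[(4)·(2)] = -1/8
Sum: (-23)·(3/8) + (-71)·(3/4) + (-143)·(-1/8) = -44

-44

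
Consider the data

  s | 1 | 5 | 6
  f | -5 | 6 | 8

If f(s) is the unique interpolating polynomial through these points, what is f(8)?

111/10

Evaluate each Lagrange basis at s = 8:
L_0(8) = (3)·(2)/[(-4)·(-5)] = 3/10
L_1(8) = (7)·(2)/[(4)·(-1)] = -7/2
L_2(8) = (7)·(3)/[(5)·(1)] = 21/5
Sum: (-5)·(3/10) + 6·(-7/2) + 8·(21/5) = 111/10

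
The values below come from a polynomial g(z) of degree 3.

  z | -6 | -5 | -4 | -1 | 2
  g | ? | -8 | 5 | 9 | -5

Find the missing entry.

-207/7

The 4 known values determine g uniquely (degree ≤ 3).
Evaluate each Lagrange basis at z = -6:
L_0(-6) = (-2)·(-5)·(-8)/[(-1)·(-4)·(-7)] = 20/7
L_1(-6) = (-1)·(-5)·(-8)/[(1)·(-3)·(-6)] = -20/9
L_2(-6) = (-1)·(-2)·(-8)/[(4)·(3)·(-3)] = 4/9
L_3(-6) = (-1)·(-2)·(-5)/[(7)·(6)·(3)] = -5/63
Sum: (-8)·(20/7) + 5·(-20/9) + 9·(4/9) + (-5)·(-5/63) = -207/7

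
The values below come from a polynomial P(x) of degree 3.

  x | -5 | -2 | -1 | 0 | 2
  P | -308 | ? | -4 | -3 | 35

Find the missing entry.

-17

The 4 known values determine P uniquely (degree ≤ 3).
Evaluate each Lagrange basis at x = -2:
L_0(-2) = (-1)·(-2)·(-4)/[(-4)·(-5)·(-7)] = 2/35
L_1(-2) = (3)·(-2)·(-4)/[(4)·(-1)·(-3)] = 2
L_2(-2) = (3)·(-1)·(-4)/[(5)·(1)·(-2)] = -6/5
L_3(-2) = (3)·(-1)·(-2)/[(7)·(3)·(2)] = 1/7
Sum: (-308)·(2/35) + (-4)·(2) + (-3)·(-6/5) + 35·(1/7) = -17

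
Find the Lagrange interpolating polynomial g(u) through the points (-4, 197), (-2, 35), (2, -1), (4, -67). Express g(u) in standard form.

g(u) = -2u^3 + 4u^2 - u + 1

L_0(u) = (u + 2)(u - 2)(u - 4) / [-96] = -(1/96)u^3 + (1/24)u^2 + (1/24)u - 1/6
L_1(u) = (u + 4)(u - 2)(u - 4) / [48] = (1/48)u^3 - (1/24)u^2 - (1/3)u + 2/3
L_2(u) = (u + 4)(u + 2)(u - 4) / [-48] = -(1/48)u^3 - (1/24)u^2 + (1/3)u + 2/3
L_3(u) = (u + 4)(u + 2)(u - 2) / [96] = (1/96)u^3 + (1/24)u^2 - (1/24)u - 1/6
g(u) = 197·L_0 + 35·L_1 + (-1)·L_2 + (-67)·L_3
  197·L_0(u) = -(197/96)u^3 + (197/24)u^2 + (197/24)u - 197/6
  35·L_1(u) = (35/48)u^3 - (35/24)u^2 - (35/3)u + 70/3
  (-1)·L_2(u) = (1/48)u^3 + (1/24)u^2 - (1/3)u - 2/3
  (-67)·L_3(u) = -(67/96)u^3 - (67/24)u^2 + (67/24)u + 67/6
Adding term by term: -2u^3 + 4u^2 - u + 1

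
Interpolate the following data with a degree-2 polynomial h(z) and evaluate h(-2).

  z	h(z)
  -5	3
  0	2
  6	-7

Using Newton's divided-difference form:
h[-5,0] = (2 - 3) / (0 - (-5)) = -1/5
h[0,6] = (-7 - 2) / (6 - 0) = -3/2
h[-5,0,6] = (-3/2 - (-1/5)) / (6 - (-5)) = -13/110
h(-2) = 3 + (-1/5)·(3) + (-13/110)·(3)·(-2) = 171/55

171/55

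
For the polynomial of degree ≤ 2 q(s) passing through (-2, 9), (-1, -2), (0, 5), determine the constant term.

5

L_0(s) = (s + 1)s / [2] = (1/2)s^2 + (1/2)s
L_1(s) = (s + 2)s / [-1] = -s^2 - 2s
L_2(s) = (s + 2)(s + 1) / [2] = (1/2)s^2 + (3/2)s + 1
q(s) = 9·L_0 + (-2)·L_1 + 5·L_2
Only the constant term is needed; take it from each L_i and combine:
9·(0) + (-2)·(0) + 5·(1) = 5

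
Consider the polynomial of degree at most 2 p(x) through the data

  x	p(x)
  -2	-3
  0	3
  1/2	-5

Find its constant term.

L_0(x) = x(x - 1/2) / [5] = (1/5)x^2 - (1/10)x
L_1(x) = (x + 2)(x - 1/2) / [-1] = -x^2 - (3/2)x + 1
L_2(x) = (x + 2)x / [5/4] = (4/5)x^2 + (8/5)x
p(x) = (-3)·L_0 + 3·L_1 + (-5)·L_2
Only the constant term is needed; take it from each L_i and combine:
(-3)·(0) + 3·(1) + (-5)·(0) = 3

3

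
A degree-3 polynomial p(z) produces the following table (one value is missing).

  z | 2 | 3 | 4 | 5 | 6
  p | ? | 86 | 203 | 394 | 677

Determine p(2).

The 4 known values determine p uniquely (degree ≤ 3).
Evaluate each Lagrange basis at z = 2:
L_0(2) = (-2)·(-3)·(-4)/[(-1)·(-2)·(-3)] = 4
L_1(2) = (-1)·(-3)·(-4)/[(1)·(-1)·(-2)] = -6
L_2(2) = (-1)·(-2)·(-4)/[(2)·(1)·(-1)] = 4
L_3(2) = (-1)·(-2)·(-3)/[(3)·(2)·(1)] = -1
Sum: 86·(4) + 203·(-6) + 394·(4) + 677·(-1) = 25

25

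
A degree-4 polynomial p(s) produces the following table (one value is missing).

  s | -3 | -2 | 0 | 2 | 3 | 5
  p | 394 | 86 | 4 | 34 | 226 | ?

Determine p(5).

The 5 known values determine p uniquely (degree ≤ 4).
L_0(5) = (7)·(5)·(3)·(2)/[(-1)·(-3)·(-5)·(-6)] = 7/3
L_1(5) = (8)·(5)·(3)·(2)/[(1)·(-2)·(-4)·(-5)] = -6
L_2(5) = (8)·(7)·(3)·(2)/[(3)·(2)·(-2)·(-3)] = 28/3
L_3(5) = (8)·(7)·(5)·(2)/[(5)·(4)·(2)·(-1)] = -14
L_4(5) = (8)·(7)·(5)·(3)/[(6)·(5)·(3)·(1)] = 28/3
Sum: 394·(7/3) + 86·(-6) + 4·(28/3) + 34·(-14) + 226·(28/3) = 2074

2074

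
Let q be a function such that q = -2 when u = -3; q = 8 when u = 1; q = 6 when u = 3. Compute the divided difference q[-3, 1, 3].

q[-3,1] = (8 - (-2)) / (1 - (-3)) = 5/2
q[1,3] = (6 - 8) / (3 - 1) = -1
q[-3,1,3] = (-1 - 5/2) / (3 - (-3)) = -7/12

-7/12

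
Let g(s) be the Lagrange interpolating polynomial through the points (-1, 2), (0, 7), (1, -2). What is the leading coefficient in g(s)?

The leading coefficient equals the top divided difference g[-1,0,1].
g[-1,0] = (7 - 2) / (0 - (-1)) = 5
g[0,1] = (-2 - 7) / (1 - 0) = -9
g[-1,0,1] = (-9 - 5) / (1 - (-1)) = -7

-7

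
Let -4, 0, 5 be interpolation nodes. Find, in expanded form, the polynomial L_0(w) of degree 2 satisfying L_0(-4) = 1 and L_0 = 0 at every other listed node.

L_0(w) = (1/36)w^2 - (5/36)w

L_0(w) = w(w - 5) / [(-4)·(-9)]
       = (w^2 - 5w) / (36)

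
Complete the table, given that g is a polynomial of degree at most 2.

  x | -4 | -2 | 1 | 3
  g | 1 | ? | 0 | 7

The 3 known values determine g uniquely (degree ≤ 2).
Evaluate each Lagrange basis at x = -2:
L_0(-2) = (-3)·(-5)/[(-5)·(-7)] = 3/7
L_1(-2) = (2)·(-5)/[(5)·(-2)] = 1
L_2(-2) = (2)·(-3)/[(7)·(2)] = -3/7
Sum: 1·(3/7) + 0 + 7·(-3/7) = -18/7

-18/7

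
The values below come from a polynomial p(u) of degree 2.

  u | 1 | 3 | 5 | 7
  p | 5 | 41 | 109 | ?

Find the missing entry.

209

The 3 known values determine p uniquely (degree ≤ 2).
L_0(7) = (4)·(2)/[(-2)·(-4)] = 1
L_1(7) = (6)·(2)/[(2)·(-2)] = -3
L_2(7) = (6)·(4)/[(4)·(2)] = 3
Sum: 5·(1) + 41·(-3) + 109·(3) = 209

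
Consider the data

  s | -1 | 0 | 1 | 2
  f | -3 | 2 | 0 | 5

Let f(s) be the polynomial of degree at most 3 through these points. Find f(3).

31

Evaluate each Lagrange basis at s = 3:
L_0(3) = (3)·(2)·(1)/[(-1)·(-2)·(-3)] = -1
L_1(3) = (4)·(2)·(1)/[(1)·(-1)·(-2)] = 4
L_2(3) = (4)·(3)·(1)/[(2)·(1)·(-1)] = -6
L_3(3) = (4)·(3)·(2)/[(3)·(2)·(1)] = 4
Sum: (-3)·(-1) + 2·(4) + 0 + 5·(4) = 31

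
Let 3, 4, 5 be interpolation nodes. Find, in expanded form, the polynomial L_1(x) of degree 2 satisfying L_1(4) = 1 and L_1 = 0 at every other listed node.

L_1(x) = (x - 3)(x - 5) / [(1)·(-1)]
       = (x^2 - 8x + 15) / (-1)

L_1(x) = -x^2 + 8x - 15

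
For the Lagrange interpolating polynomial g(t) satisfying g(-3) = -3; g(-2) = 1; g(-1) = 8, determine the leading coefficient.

The leading coefficient equals the top divided difference g[-3,-2,-1].
g[-3,-2] = (1 - (-3)) / (-2 - (-3)) = 4
g[-2,-1] = (8 - 1) / (-1 - (-2)) = 7
g[-3,-2,-1] = (7 - 4) / (-1 - (-3)) = 3/2

3/2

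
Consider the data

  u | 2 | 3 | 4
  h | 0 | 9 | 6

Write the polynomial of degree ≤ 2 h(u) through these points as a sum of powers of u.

L_0(u) = (u - 3)(u - 4) / [2] = (1/2)u^2 - (7/2)u + 6
L_1(u) = (u - 2)(u - 4) / [-1] = -u^2 + 6u - 8
L_2(u) = (u - 2)(u - 3) / [2] = (1/2)u^2 - (5/2)u + 3
h(u) = 0·L_0 + 9·L_1 + 6·L_2
  0·L_0(u) = 0
  9·L_1(u) = -9u^2 + 54u - 72
  6·L_2(u) = 3u^2 - 15u + 18
Adding term by term: -6u^2 + 39u - 54

h(u) = -6u^2 + 39u - 54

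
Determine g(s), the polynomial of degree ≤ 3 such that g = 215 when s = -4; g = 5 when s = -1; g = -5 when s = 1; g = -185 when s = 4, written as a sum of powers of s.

g(s) = -3s^3 + s^2 - 2s - 1

Build the Lagrange basis polynomials:
L_0(s) = (s + 1)(s - 1)(s - 4) / [-120] = -(1/120)s^3 + (1/30)s^2 + (1/120)s - 1/30
L_1(s) = (s + 4)(s - 1)(s - 4) / [30] = (1/30)s^3 - (1/30)s^2 - (8/15)s + 8/15
L_2(s) = (s + 4)(s + 1)(s - 4) / [-30] = -(1/30)s^3 - (1/30)s^2 + (8/15)s + 8/15
L_3(s) = (s + 4)(s + 1)(s - 1) / [120] = (1/120)s^3 + (1/30)s^2 - (1/120)s - 1/30
g(s) = 215·L_0 + 5·L_1 + (-5)·L_2 + (-185)·L_3
  215·L_0(s) = -(43/24)s^3 + (43/6)s^2 + (43/24)s - 43/6
  5·L_1(s) = (1/6)s^3 - (1/6)s^2 - (8/3)s + 8/3
  (-5)·L_2(s) = (1/6)s^3 + (1/6)s^2 - (8/3)s - 8/3
  (-185)·L_3(s) = -(37/24)s^3 - (37/6)s^2 + (37/24)s + 37/6
Adding term by term: -3s^3 + s^2 - 2s - 1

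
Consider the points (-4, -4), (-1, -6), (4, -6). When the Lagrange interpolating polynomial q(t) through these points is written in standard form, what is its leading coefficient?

The leading coefficient equals the top divided difference q[-4,-1,4].
q[-4,-1] = (-6 - (-4)) / (-1 - (-4)) = -2/3
q[-1,4] = (-6 - (-6)) / (4 - (-1)) = 0
q[-4,-1,4] = (0 - (-2/3)) / (4 - (-4)) = 1/12

1/12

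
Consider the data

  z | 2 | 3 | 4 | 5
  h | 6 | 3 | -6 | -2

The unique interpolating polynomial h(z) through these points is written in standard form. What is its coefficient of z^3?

The leading coefficient equals the top divided difference h[2,3,4,5].
h[2,3] = (3 - 6) / (3 - 2) = -3
h[3,4] = (-6 - 3) / (4 - 3) = -9
h[4,5] = (-2 - (-6)) / (5 - 4) = 4
h[2,3,4] = (-9 - (-3)) / (4 - 2) = -3
h[3,4,5] = (4 - (-9)) / (5 - 3) = 13/2
h[2,3,4,5] = (13/2 - (-3)) / (5 - 2) = 19/6

19/6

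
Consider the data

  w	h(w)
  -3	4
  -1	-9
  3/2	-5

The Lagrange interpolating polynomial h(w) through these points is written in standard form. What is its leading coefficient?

9/5

L_0(w) = (w + 1)(w - 3/2) / [9] = (1/9)w^2 - (1/18)w - 1/6
L_1(w) = (w + 3)(w - 3/2) / [-5] = -(1/5)w^2 - (3/10)w + 9/10
L_2(w) = (w + 3)(w + 1) / [45/4] = (4/45)w^2 + (16/45)w + 4/15
h(w) = 4·L_0 + (-9)·L_1 + (-5)·L_2
Only the coefficient of w^2 is needed; take it from each L_i and combine:
4·(1/9) + (-9)·(-1/5) + (-5)·(4/45) = 9/5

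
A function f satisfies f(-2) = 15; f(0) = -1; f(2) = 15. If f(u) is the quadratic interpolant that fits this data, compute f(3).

L_0(3) = (3)·(1)/[(-2)·(-4)] = 3/8
L_1(3) = (5)·(1)/[(2)·(-2)] = -5/4
L_2(3) = (5)·(3)/[(4)·(2)] = 15/8
Sum: 15·(3/8) + (-1)·(-5/4) + 15·(15/8) = 35

35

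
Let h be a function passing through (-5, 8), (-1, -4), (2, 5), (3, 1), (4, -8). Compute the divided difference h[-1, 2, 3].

-7/4

h[-1,2] = (5 - (-4)) / (2 - (-1)) = 3
h[2,3] = (1 - 5) / (3 - 2) = -4
h[-1,2,3] = (-4 - 3) / (3 - (-1)) = -7/4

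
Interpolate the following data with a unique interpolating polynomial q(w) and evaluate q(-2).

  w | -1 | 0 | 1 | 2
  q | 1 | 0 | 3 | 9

7

L_0(-2) = (-2)·(-3)·(-4)/[(-1)·(-2)·(-3)] = 4
L_1(-2) = (-1)·(-3)·(-4)/[(1)·(-1)·(-2)] = -6
L_2(-2) = (-1)·(-2)·(-4)/[(2)·(1)·(-1)] = 4
L_3(-2) = (-1)·(-2)·(-3)/[(3)·(2)·(1)] = -1
Sum: 1·(4) + 0 + 3·(4) + 9·(-1) = 7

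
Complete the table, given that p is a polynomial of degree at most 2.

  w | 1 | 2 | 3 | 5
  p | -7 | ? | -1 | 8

The 3 known values determine p uniquely (degree ≤ 2).
L_0(2) = (-1)·(-3)/[(-2)·(-4)] = 3/8
L_1(2) = (1)·(-3)/[(2)·(-2)] = 3/4
L_2(2) = (1)·(-1)/[(4)·(2)] = -1/8
Sum: (-7)·(3/8) + (-1)·(3/4) + 8·(-1/8) = -35/8

-35/8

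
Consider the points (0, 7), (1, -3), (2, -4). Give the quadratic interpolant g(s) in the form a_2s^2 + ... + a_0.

L_0(s) = (s - 1)(s - 2) / [2] = (1/2)s^2 - (3/2)s + 1
L_1(s) = s(s - 2) / [-1] = -s^2 + 2s
L_2(s) = s(s - 1) / [2] = (1/2)s^2 - (1/2)s
g(s) = 7·L_0 + (-3)·L_1 + (-4)·L_2
  7·L_0(s) = (7/2)s^2 - (21/2)s + 7
  (-3)·L_1(s) = 3s^2 - 6s
  (-4)·L_2(s) = -2s^2 + 2s
Adding term by term: (9/2)s^2 - (29/2)s + 7

g(s) = (9/2)s^2 - (29/2)s + 7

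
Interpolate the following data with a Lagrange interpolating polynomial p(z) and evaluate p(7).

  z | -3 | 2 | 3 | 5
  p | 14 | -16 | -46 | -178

-446

L_0(7) = (5)·(4)·(2)/[(-5)·(-6)·(-8)] = -1/6
L_1(7) = (10)·(4)·(2)/[(5)·(-1)·(-3)] = 16/3
L_2(7) = (10)·(5)·(2)/[(6)·(1)·(-2)] = -25/3
L_3(7) = (10)·(5)·(4)/[(8)·(3)·(2)] = 25/6
Sum: 14·(-1/6) + (-16)·(16/3) + (-46)·(-25/3) + (-178)·(25/6) = -446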